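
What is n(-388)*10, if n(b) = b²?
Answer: 1505440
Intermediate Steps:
n(-388)*10 = (-388)²*10 = 150544*10 = 1505440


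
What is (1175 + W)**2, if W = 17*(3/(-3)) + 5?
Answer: 1352569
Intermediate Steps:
W = -12 (W = 17*(3*(-1/3)) + 5 = 17*(-1) + 5 = -17 + 5 = -12)
(1175 + W)**2 = (1175 - 12)**2 = 1163**2 = 1352569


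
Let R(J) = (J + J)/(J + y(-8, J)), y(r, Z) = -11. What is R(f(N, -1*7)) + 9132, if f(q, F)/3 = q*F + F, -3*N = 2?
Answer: 82195/9 ≈ 9132.8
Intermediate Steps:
N = -2/3 (N = -1/3*2 = -2/3 ≈ -0.66667)
f(q, F) = 3*F + 3*F*q (f(q, F) = 3*(q*F + F) = 3*(F*q + F) = 3*(F + F*q) = 3*F + 3*F*q)
R(J) = 2*J/(-11 + J) (R(J) = (J + J)/(J - 11) = (2*J)/(-11 + J) = 2*J/(-11 + J))
R(f(N, -1*7)) + 9132 = 2*(3*(-1*7)*(1 - 2/3))/(-11 + 3*(-1*7)*(1 - 2/3)) + 9132 = 2*(3*(-7)*(1/3))/(-11 + 3*(-7)*(1/3)) + 9132 = 2*(-7)/(-11 - 7) + 9132 = 2*(-7)/(-18) + 9132 = 2*(-7)*(-1/18) + 9132 = 7/9 + 9132 = 82195/9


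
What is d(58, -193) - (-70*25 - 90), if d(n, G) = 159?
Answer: 1999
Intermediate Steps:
d(58, -193) - (-70*25 - 90) = 159 - (-70*25 - 90) = 159 - (-1750 - 90) = 159 - 1*(-1840) = 159 + 1840 = 1999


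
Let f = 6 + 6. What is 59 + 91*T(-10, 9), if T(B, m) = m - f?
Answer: -214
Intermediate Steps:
f = 12
T(B, m) = -12 + m (T(B, m) = m - 1*12 = m - 12 = -12 + m)
59 + 91*T(-10, 9) = 59 + 91*(-12 + 9) = 59 + 91*(-3) = 59 - 273 = -214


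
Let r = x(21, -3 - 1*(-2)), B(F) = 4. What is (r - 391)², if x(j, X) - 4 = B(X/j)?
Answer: 146689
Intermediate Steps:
x(j, X) = 8 (x(j, X) = 4 + 4 = 8)
r = 8
(r - 391)² = (8 - 391)² = (-383)² = 146689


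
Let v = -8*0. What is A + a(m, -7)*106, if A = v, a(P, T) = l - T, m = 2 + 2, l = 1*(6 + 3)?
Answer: 1696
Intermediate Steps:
l = 9 (l = 1*9 = 9)
m = 4
a(P, T) = 9 - T
v = 0
A = 0
A + a(m, -7)*106 = 0 + (9 - 1*(-7))*106 = 0 + (9 + 7)*106 = 0 + 16*106 = 0 + 1696 = 1696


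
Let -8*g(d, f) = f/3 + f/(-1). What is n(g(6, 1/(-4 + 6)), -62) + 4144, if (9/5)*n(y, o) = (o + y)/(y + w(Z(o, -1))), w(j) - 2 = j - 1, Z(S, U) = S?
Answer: 54571483/13167 ≈ 4144.6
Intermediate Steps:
w(j) = 1 + j (w(j) = 2 + (j - 1) = 2 + (-1 + j) = 1 + j)
g(d, f) = f/12 (g(d, f) = -(f/3 + f/(-1))/8 = -(f*(⅓) + f*(-1))/8 = -(f/3 - f)/8 = -(-1)*f/12 = f/12)
n(y, o) = 5*(o + y)/(9*(1 + o + y)) (n(y, o) = 5*((o + y)/(y + (1 + o)))/9 = 5*((o + y)/(1 + o + y))/9 = 5*(o + y)/(9*(1 + o + y)))
n(g(6, 1/(-4 + 6)), -62) + 4144 = 5*(-62 + 1/(12*(-4 + 6)))/(9*(1 - 62 + 1/(12*(-4 + 6)))) + 4144 = 5*(-62 + (1/12)/2)/(9*(1 - 62 + (1/12)/2)) + 4144 = 5*(-62 + (1/12)*(½))/(9*(1 - 62 + (1/12)*(½))) + 4144 = 5*(-62 + 1/24)/(9*(1 - 62 + 1/24)) + 4144 = (5/9)*(-1487/24)/(-1463/24) + 4144 = (5/9)*(-24/1463)*(-1487/24) + 4144 = 7435/13167 + 4144 = 54571483/13167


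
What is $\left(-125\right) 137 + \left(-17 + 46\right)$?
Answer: $-17096$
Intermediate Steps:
$\left(-125\right) 137 + \left(-17 + 46\right) = -17125 + 29 = -17096$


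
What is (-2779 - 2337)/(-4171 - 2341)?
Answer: 1279/1628 ≈ 0.78563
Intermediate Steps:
(-2779 - 2337)/(-4171 - 2341) = -5116/(-6512) = -5116*(-1/6512) = 1279/1628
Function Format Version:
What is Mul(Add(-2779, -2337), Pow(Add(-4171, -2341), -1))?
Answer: Rational(1279, 1628) ≈ 0.78563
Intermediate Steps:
Mul(Add(-2779, -2337), Pow(Add(-4171, -2341), -1)) = Mul(-5116, Pow(-6512, -1)) = Mul(-5116, Rational(-1, 6512)) = Rational(1279, 1628)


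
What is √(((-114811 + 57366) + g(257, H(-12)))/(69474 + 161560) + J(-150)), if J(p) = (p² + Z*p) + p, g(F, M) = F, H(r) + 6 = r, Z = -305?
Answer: √908735170287802/115517 ≈ 260.96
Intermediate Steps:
H(r) = -6 + r
J(p) = p² - 304*p (J(p) = (p² - 305*p) + p = p² - 304*p)
√(((-114811 + 57366) + g(257, H(-12)))/(69474 + 161560) + J(-150)) = √(((-114811 + 57366) + 257)/(69474 + 161560) - 150*(-304 - 150)) = √((-57445 + 257)/231034 - 150*(-454)) = √(-57188*1/231034 + 68100) = √(-28594/115517 + 68100) = √(7866679106/115517) = √908735170287802/115517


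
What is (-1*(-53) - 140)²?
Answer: 7569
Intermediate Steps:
(-1*(-53) - 140)² = (53 - 140)² = (-87)² = 7569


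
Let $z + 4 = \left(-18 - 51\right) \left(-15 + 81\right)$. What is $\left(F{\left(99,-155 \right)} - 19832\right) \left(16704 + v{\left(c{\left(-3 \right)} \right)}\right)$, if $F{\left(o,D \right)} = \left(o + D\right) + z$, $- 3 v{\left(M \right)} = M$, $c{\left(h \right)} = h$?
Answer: $-408370430$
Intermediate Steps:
$z = -4558$ ($z = -4 + \left(-18 - 51\right) \left(-15 + 81\right) = -4 - 4554 = -4558$)
$v{\left(M \right)} = - \frac{M}{3}$
$F{\left(o,D \right)} = -4558 + D + o$ ($F{\left(o,D \right)} = \left(o + D\right) - 4558 = \left(D + o\right) - 4558 = -4558 + D + o$)
$\left(F{\left(99,-155 \right)} - 19832\right) \left(16704 + v{\left(c{\left(-3 \right)} \right)}\right) = \left(\left(-4558 - 155 + 99\right) - 19832\right) \left(16704 - -1\right) = \left(-4614 - 19832\right) \left(16704 + 1\right) = \left(-24446\right) 16705 = -408370430$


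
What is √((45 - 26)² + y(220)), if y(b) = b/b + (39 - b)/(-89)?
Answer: √2883511/89 ≈ 19.080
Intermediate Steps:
y(b) = 50/89 + b/89 (y(b) = 1 + (39 - b)*(-1/89) = 1 + (-39/89 + b/89) = 50/89 + b/89)
√((45 - 26)² + y(220)) = √((45 - 26)² + (50/89 + (1/89)*220)) = √(19² + (50/89 + 220/89)) = √(361 + 270/89) = √(32399/89) = √2883511/89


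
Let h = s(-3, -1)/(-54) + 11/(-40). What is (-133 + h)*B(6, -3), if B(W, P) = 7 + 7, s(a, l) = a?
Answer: -335713/180 ≈ -1865.1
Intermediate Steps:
B(W, P) = 14
h = -79/360 (h = -3/(-54) + 11/(-40) = -3*(-1/54) + 11*(-1/40) = 1/18 - 11/40 = -79/360 ≈ -0.21944)
(-133 + h)*B(6, -3) = (-133 - 79/360)*14 = -47959/360*14 = -335713/180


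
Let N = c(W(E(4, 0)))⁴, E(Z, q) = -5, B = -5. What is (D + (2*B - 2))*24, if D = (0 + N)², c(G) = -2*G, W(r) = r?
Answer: 2399999712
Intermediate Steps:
N = 10000 (N = (-2*(-5))⁴ = 10⁴ = 10000)
D = 100000000 (D = (0 + 10000)² = 10000² = 100000000)
(D + (2*B - 2))*24 = (100000000 + (2*(-5) - 2))*24 = (100000000 + (-10 - 2))*24 = (100000000 - 12)*24 = 99999988*24 = 2399999712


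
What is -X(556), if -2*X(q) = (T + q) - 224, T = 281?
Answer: 613/2 ≈ 306.50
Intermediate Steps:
X(q) = -57/2 - q/2 (X(q) = -((281 + q) - 224)/2 = -(57 + q)/2 = -57/2 - q/2)
-X(556) = -(-57/2 - ½*556) = -(-57/2 - 278) = -1*(-613/2) = 613/2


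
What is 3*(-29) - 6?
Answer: -93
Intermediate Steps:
3*(-29) - 6 = -87 - 6 = -93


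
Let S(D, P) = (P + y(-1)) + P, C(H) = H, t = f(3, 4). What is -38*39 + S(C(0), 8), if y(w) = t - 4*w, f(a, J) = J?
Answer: -1458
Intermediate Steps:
t = 4
y(w) = 4 - 4*w
S(D, P) = 8 + 2*P (S(D, P) = (P + (4 - 4*(-1))) + P = (P + (4 + 4)) + P = (P + 8) + P = (8 + P) + P = 8 + 2*P)
-38*39 + S(C(0), 8) = -38*39 + (8 + 2*8) = -1482 + (8 + 16) = -1482 + 24 = -1458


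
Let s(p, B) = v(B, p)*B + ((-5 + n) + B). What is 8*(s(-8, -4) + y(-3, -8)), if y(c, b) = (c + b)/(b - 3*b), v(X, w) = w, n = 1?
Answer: 373/2 ≈ 186.50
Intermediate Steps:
s(p, B) = -4 + B + B*p (s(p, B) = p*B + ((-5 + 1) + B) = B*p + (-4 + B) = -4 + B + B*p)
y(c, b) = -(b + c)/(2*b) (y(c, b) = (b + c)/((-2*b)) = (b + c)*(-1/(2*b)) = -(b + c)/(2*b))
8*(s(-8, -4) + y(-3, -8)) = 8*((-4 - 4 - 4*(-8)) + (½)*(-1*(-8) - 1*(-3))/(-8)) = 8*((-4 - 4 + 32) + (½)*(-⅛)*(8 + 3)) = 8*(24 + (½)*(-⅛)*11) = 8*(24 - 11/16) = 8*(373/16) = 373/2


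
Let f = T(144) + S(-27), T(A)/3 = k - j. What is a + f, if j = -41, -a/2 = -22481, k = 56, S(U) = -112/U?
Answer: 1221943/27 ≈ 45257.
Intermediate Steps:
a = 44962 (a = -2*(-22481) = 44962)
T(A) = 291 (T(A) = 3*(56 - 1*(-41)) = 3*(56 + 41) = 3*97 = 291)
f = 7969/27 (f = 291 - 112/(-27) = 291 - 112*(-1/27) = 291 + 112/27 = 7969/27 ≈ 295.15)
a + f = 44962 + 7969/27 = 1221943/27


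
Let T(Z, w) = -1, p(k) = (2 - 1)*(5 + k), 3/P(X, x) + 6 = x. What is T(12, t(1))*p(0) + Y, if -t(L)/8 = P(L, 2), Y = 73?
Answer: 68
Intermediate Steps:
P(X, x) = 3/(-6 + x)
t(L) = 6 (t(L) = -24/(-6 + 2) = -24/(-4) = -24*(-1)/4 = -8*(-¾) = 6)
p(k) = 5 + k (p(k) = 1*(5 + k) = 5 + k)
T(12, t(1))*p(0) + Y = -(5 + 0) + 73 = -1*5 + 73 = -5 + 73 = 68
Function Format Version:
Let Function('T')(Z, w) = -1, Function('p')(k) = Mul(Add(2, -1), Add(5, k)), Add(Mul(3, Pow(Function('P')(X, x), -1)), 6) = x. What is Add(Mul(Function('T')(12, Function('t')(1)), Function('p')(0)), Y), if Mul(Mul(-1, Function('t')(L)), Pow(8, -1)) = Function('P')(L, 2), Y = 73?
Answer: 68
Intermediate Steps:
Function('P')(X, x) = Mul(3, Pow(Add(-6, x), -1))
Function('t')(L) = 6 (Function('t')(L) = Mul(-8, Mul(3, Pow(Add(-6, 2), -1))) = Mul(-8, Mul(3, Pow(-4, -1))) = Mul(-8, Mul(3, Rational(-1, 4))) = Mul(-8, Rational(-3, 4)) = 6)
Function('p')(k) = Add(5, k) (Function('p')(k) = Mul(1, Add(5, k)) = Add(5, k))
Add(Mul(Function('T')(12, Function('t')(1)), Function('p')(0)), Y) = Add(Mul(-1, Add(5, 0)), 73) = Add(Mul(-1, 5), 73) = Add(-5, 73) = 68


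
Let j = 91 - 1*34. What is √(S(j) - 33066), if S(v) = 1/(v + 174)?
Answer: I*√1764434595/231 ≈ 181.84*I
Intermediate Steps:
j = 57 (j = 91 - 34 = 57)
S(v) = 1/(174 + v)
√(S(j) - 33066) = √(1/(174 + 57) - 33066) = √(1/231 - 33066) = √(-7638245/231) = I*√1764434595/231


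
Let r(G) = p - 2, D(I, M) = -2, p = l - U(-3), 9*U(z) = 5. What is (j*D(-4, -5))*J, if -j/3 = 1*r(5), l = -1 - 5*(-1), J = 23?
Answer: 598/3 ≈ 199.33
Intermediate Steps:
l = 4 (l = -1 + 5 = 4)
U(z) = 5/9 (U(z) = (1/9)*5 = 5/9)
p = 31/9 (p = 4 - 1*5/9 = 4 - 5/9 = 31/9 ≈ 3.4444)
r(G) = 13/9 (r(G) = 31/9 - 2 = 13/9)
j = -13/3 (j = -3*13/9 = -13/3 ≈ -4.3333)
(j*D(-4, -5))*J = -13/3*(-2)*23 = (26/3)*23 = 598/3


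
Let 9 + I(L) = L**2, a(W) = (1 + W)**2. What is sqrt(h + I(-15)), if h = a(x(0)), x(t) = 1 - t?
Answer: 2*sqrt(55) ≈ 14.832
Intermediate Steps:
h = 4 (h = (1 + (1 - 1*0))**2 = (1 + (1 + 0))**2 = (1 + 1)**2 = 2**2 = 4)
I(L) = -9 + L**2
sqrt(h + I(-15)) = sqrt(4 + (-9 + (-15)**2)) = sqrt(4 + (-9 + 225)) = sqrt(4 + 216) = sqrt(220) = 2*sqrt(55)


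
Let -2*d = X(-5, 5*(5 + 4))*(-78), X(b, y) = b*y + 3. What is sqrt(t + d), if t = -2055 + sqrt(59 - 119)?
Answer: sqrt(-10713 + 2*I*sqrt(15)) ≈ 0.0374 + 103.5*I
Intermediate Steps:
X(b, y) = 3 + b*y
t = -2055 + 2*I*sqrt(15) (t = -2055 + sqrt(-60) = -2055 + 2*I*sqrt(15) ≈ -2055.0 + 7.746*I)
d = -8658 (d = -(3 - 25*(5 + 4))*(-78)/2 = -(3 - 25*9)*(-78)/2 = -(3 - 5*45)*(-78)/2 = -(3 - 225)*(-78)/2 = -(-111)*(-78) = -1/2*17316 = -8658)
sqrt(t + d) = sqrt((-2055 + 2*I*sqrt(15)) - 8658) = sqrt(-10713 + 2*I*sqrt(15))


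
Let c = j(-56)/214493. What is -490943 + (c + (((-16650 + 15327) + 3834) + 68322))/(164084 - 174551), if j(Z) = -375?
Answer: -122470050444903/249455359 ≈ -4.9095e+5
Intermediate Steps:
c = -375/214493 ≈ -0.0017483
-490943 + (c + (((-16650 + 15327) + 3834) + 68322))/(164084 - 174551) = -490943 + (-375/214493 + (((-16650 + 15327) + 3834) + 68322))/(164084 - 174551) = -490943 + (-375/214493 + ((-1323 + 3834) + 68322))/(-10467) = -490943 + (-375/214493 + (2511 + 68322))*(-1/10467) = -490943 + (-375/214493 + 70833)*(-1/10467) = -490943 + (15193182294/214493)*(-1/10467) = -490943 - 1688131366/249455359 = -122470050444903/249455359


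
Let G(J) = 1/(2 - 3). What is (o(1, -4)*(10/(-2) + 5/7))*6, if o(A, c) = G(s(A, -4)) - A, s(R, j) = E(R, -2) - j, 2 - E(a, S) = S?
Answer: 360/7 ≈ 51.429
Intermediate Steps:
E(a, S) = 2 - S
s(R, j) = 4 - j (s(R, j) = (2 - 1*(-2)) - j = (2 + 2) - j = 4 - j)
G(J) = -1 (G(J) = 1/(-1) = -1)
o(A, c) = -1 - A
(o(1, -4)*(10/(-2) + 5/7))*6 = ((-1 - 1*1)*(10/(-2) + 5/7))*6 = ((-1 - 1)*(10*(-1/2) + 5*(1/7)))*6 = -2*(-5 + 5/7)*6 = -2*(-30/7)*6 = (60/7)*6 = 360/7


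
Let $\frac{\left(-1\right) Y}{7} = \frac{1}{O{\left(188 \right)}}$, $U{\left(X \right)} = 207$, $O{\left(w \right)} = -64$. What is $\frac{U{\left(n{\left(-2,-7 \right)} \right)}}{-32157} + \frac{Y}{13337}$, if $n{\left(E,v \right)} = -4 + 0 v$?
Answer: $- \frac{19607053}{3049798464} \approx -0.006429$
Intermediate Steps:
$n{\left(E,v \right)} = -4$ ($n{\left(E,v \right)} = -4 + 0 = -4$)
$Y = \frac{7}{64}$ ($Y = - \frac{7}{-64} = \left(-7\right) \left(- \frac{1}{64}\right) = \frac{7}{64} \approx 0.10938$)
$\frac{U{\left(n{\left(-2,-7 \right)} \right)}}{-32157} + \frac{Y}{13337} = \frac{207}{-32157} + \frac{7}{64 \cdot 13337} = 207 \left(- \frac{1}{32157}\right) + \frac{7}{64} \cdot \frac{1}{13337} = - \frac{23}{3573} + \frac{7}{853568} = - \frac{19607053}{3049798464}$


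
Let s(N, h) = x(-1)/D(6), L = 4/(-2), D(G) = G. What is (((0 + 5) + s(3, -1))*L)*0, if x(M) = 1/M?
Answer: 0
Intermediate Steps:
L = -2 (L = 4*(-½) = -2)
x(M) = 1/M
s(N, h) = -⅙ (s(N, h) = 1/(-1*6) = -1*⅙ = -⅙)
(((0 + 5) + s(3, -1))*L)*0 = (((0 + 5) - ⅙)*(-2))*0 = ((5 - ⅙)*(-2))*0 = ((29/6)*(-2))*0 = -29/3*0 = 0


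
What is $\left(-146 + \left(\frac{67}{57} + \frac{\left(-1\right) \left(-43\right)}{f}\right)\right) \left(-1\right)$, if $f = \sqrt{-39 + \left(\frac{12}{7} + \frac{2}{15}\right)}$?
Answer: $\frac{8255}{57} + \frac{43 i \sqrt{409605}}{3901} \approx 144.82 + 7.0546 i$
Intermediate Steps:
$f = \frac{i \sqrt{409605}}{105}$ ($f = \sqrt{-39 + \left(12 \cdot \frac{1}{7} + 2 \cdot \frac{1}{15}\right)} = \sqrt{-39 + \left(\frac{12}{7} + \frac{2}{15}\right)} = \sqrt{-39 + \frac{194}{105}} = \sqrt{- \frac{3901}{105}} = \frac{i \sqrt{409605}}{105} \approx 6.0953 i$)
$\left(-146 + \left(\frac{67}{57} + \frac{\left(-1\right) \left(-43\right)}{f}\right)\right) \left(-1\right) = \left(-146 + \left(\frac{67}{57} + \frac{\left(-1\right) \left(-43\right)}{\frac{1}{105} i \sqrt{409605}}\right)\right) \left(-1\right) = \left(-146 + \left(67 \cdot \frac{1}{57} + 43 \left(- \frac{i \sqrt{409605}}{3901}\right)\right)\right) \left(-1\right) = \left(-146 + \left(\frac{67}{57} - \frac{43 i \sqrt{409605}}{3901}\right)\right) \left(-1\right) = \left(- \frac{8255}{57} - \frac{43 i \sqrt{409605}}{3901}\right) \left(-1\right) = \frac{8255}{57} + \frac{43 i \sqrt{409605}}{3901}$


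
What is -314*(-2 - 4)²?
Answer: -11304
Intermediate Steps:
-314*(-2 - 4)² = -314*(-6)² = -314*36 = -11304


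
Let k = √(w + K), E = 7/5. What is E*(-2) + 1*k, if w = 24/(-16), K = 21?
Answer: -14/5 + √78/2 ≈ 1.6159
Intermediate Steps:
E = 7/5 (E = 7*(⅕) = 7/5 ≈ 1.4000)
w = -3/2 (w = 24*(-1/16) = -3/2 ≈ -1.5000)
k = √78/2 (k = √(-3/2 + 21) = √(39/2) = √78/2 ≈ 4.4159)
E*(-2) + 1*k = (7/5)*(-2) + 1*(√78/2) = -14/5 + √78/2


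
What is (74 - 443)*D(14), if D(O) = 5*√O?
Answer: -1845*√14 ≈ -6903.4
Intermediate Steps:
(74 - 443)*D(14) = (74 - 443)*(5*√14) = -1845*√14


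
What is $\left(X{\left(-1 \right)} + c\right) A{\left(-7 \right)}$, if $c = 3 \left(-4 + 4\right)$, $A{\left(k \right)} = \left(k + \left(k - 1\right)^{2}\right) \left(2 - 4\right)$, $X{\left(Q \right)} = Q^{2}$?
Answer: $-114$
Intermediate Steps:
$A{\left(k \right)} = - 2 k - 2 \left(-1 + k\right)^{2}$ ($A{\left(k \right)} = \left(k + \left(-1 + k\right)^{2}\right) \left(-2\right) = - 2 k - 2 \left(-1 + k\right)^{2}$)
$c = 0$ ($c = 3 \cdot 0 = 0$)
$\left(X{\left(-1 \right)} + c\right) A{\left(-7 \right)} = \left(\left(-1\right)^{2} + 0\right) \left(-2 - 2 \left(-7\right)^{2} + 2 \left(-7\right)\right) = \left(1 + 0\right) \left(-2 - 98 - 14\right) = 1 \left(-2 - 98 - 14\right) = 1 \left(-114\right) = -114$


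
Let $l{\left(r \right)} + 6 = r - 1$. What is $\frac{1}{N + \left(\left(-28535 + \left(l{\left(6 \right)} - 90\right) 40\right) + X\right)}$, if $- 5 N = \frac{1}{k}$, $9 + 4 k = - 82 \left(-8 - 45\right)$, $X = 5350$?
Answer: $- \frac{21685}{581700129} \approx -3.7279 \cdot 10^{-5}$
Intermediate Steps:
$l{\left(r \right)} = -7 + r$ ($l{\left(r \right)} = -6 + \left(r - 1\right) = -6 + \left(-1 + r\right) = -7 + r$)
$k = \frac{4337}{4}$ ($k = - \frac{9}{4} + \frac{\left(-82\right) \left(-8 - 45\right)}{4} = - \frac{9}{4} + \frac{\left(-82\right) \left(-53\right)}{4} = - \frac{9}{4} + \frac{1}{4} \cdot 4346 = - \frac{9}{4} + \frac{2173}{2} = \frac{4337}{4} \approx 1084.3$)
$N = - \frac{4}{21685}$ ($N = - \frac{1}{5 \cdot \frac{4337}{4}} = \left(- \frac{1}{5}\right) \frac{4}{4337} = - \frac{4}{21685} \approx -0.00018446$)
$\frac{1}{N + \left(\left(-28535 + \left(l{\left(6 \right)} - 90\right) 40\right) + X\right)} = \frac{1}{- \frac{4}{21685} + \left(\left(-28535 + \left(\left(-7 + 6\right) - 90\right) 40\right) + 5350\right)} = \frac{1}{- \frac{4}{21685} + \left(\left(-28535 + \left(-1 - 90\right) 40\right) + 5350\right)} = \frac{1}{- \frac{4}{21685} + \left(\left(-28535 - 3640\right) + 5350\right)} = \frac{1}{- \frac{4}{21685} + \left(-32175 + 5350\right)} = \frac{1}{- \frac{4}{21685} - 26825} = \frac{1}{- \frac{581700129}{21685}} = - \frac{21685}{581700129}$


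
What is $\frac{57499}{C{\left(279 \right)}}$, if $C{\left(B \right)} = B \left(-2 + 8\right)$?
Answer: $\frac{57499}{1674} \approx 34.348$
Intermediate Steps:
$C{\left(B \right)} = 6 B$ ($C{\left(B \right)} = B 6 = 6 B$)
$\frac{57499}{C{\left(279 \right)}} = \frac{57499}{6 \cdot 279} = \frac{57499}{1674}$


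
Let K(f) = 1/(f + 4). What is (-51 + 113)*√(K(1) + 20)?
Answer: 62*√505/5 ≈ 278.66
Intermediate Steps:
K(f) = 1/(4 + f)
(-51 + 113)*√(K(1) + 20) = (-51 + 113)*√(1/(4 + 1) + 20) = 62*√(1/5 + 20) = 62*√(⅕ + 20) = 62*√(101/5) = 62*(√505/5) = 62*√505/5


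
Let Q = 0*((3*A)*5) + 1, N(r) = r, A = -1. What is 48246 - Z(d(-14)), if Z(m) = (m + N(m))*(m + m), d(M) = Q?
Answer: 48242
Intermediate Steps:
Q = 1 (Q = 0*((3*(-1))*5) + 1 = 0*(-3*5) + 1 = 0*(-15) + 1 = 0 + 1 = 1)
d(M) = 1
Z(m) = 4*m² (Z(m) = (m + m)*(m + m) = (2*m)*(2*m) = 4*m²)
48246 - Z(d(-14)) = 48246 - 4*1² = 48246 - 4 = 48242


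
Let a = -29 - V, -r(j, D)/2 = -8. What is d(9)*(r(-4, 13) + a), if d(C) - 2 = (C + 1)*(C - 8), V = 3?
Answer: -192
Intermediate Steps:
d(C) = 2 + (1 + C)*(-8 + C) (d(C) = 2 + (C + 1)*(C - 8) = 2 + (1 + C)*(-8 + C))
r(j, D) = 16 (r(j, D) = -2*(-8) = 16)
a = -32 (a = -29 - 1*3 = -29 - 3 = -32)
d(9)*(r(-4, 13) + a) = (-6 + 9² - 7*9)*(16 - 32) = (-6 + 81 - 63)*(-16) = 12*(-16) = -192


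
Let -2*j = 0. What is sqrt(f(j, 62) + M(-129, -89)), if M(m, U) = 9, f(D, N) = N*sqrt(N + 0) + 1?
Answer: sqrt(10 + 62*sqrt(62)) ≈ 22.320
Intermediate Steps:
j = 0 (j = -1/2*0 = 0)
f(D, N) = 1 + N**(3/2) (f(D, N) = N*sqrt(N) + 1 = N**(3/2) + 1 = 1 + N**(3/2))
sqrt(f(j, 62) + M(-129, -89)) = sqrt((1 + 62**(3/2)) + 9) = sqrt((1 + 62*sqrt(62)) + 9) = sqrt(10 + 62*sqrt(62))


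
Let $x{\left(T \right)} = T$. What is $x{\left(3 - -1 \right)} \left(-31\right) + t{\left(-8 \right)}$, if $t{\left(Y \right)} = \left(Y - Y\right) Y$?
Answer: $-124$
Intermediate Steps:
$t{\left(Y \right)} = 0$ ($t{\left(Y \right)} = 0 Y = 0$)
$x{\left(3 - -1 \right)} \left(-31\right) + t{\left(-8 \right)} = \left(3 - -1\right) \left(-31\right) + 0 = \left(3 + 1\right) \left(-31\right) + 0 = 4 \left(-31\right) + 0 = -124 + 0 = -124$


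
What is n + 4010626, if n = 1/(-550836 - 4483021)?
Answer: 20188917764481/5033857 ≈ 4.0106e+6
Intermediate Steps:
n = -1/5033857 (n = 1/(-5033857) = -1/5033857 ≈ -1.9865e-7)
n + 4010626 = -1/5033857 + 4010626 = 20188917764481/5033857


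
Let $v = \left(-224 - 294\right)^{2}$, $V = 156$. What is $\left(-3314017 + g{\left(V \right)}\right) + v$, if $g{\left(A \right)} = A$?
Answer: $-3045537$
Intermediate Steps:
$v = 268324$ ($v = \left(-518\right)^{2} = 268324$)
$\left(-3314017 + g{\left(V \right)}\right) + v = \left(-3314017 + 156\right) + 268324 = -3313861 + 268324 = -3045537$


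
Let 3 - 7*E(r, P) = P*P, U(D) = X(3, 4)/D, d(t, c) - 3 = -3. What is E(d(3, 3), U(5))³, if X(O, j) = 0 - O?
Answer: 287496/5359375 ≈ 0.053644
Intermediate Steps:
d(t, c) = 0 (d(t, c) = 3 - 3 = 0)
X(O, j) = -O
U(D) = -3/D (U(D) = (-1*3)/D = -3/D)
E(r, P) = 3/7 - P²/7 (E(r, P) = 3/7 - P*P/7 = 3/7 - P²/7)
E(d(3, 3), U(5))³ = (3/7 - (-3/5)²/7)³ = (3/7 - (-3*⅕)²/7)³ = (3/7 - (-⅗)²/7)³ = (3/7 - ⅐*9/25)³ = (3/7 - 9/175)³ = (66/175)³ = 287496/5359375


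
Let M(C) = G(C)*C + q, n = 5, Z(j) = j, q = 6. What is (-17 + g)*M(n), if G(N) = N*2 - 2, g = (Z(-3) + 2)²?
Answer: -736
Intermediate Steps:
g = 1 (g = (-3 + 2)² = (-1)² = 1)
G(N) = -2 + 2*N (G(N) = 2*N - 2 = -2 + 2*N)
M(C) = 6 + C*(-2 + 2*C) (M(C) = (-2 + 2*C)*C + 6 = C*(-2 + 2*C) + 6 = 6 + C*(-2 + 2*C))
(-17 + g)*M(n) = (-17 + 1)*(6 + 2*5*(-1 + 5)) = -16*(6 + 2*5*4) = -16*(6 + 40) = -16*46 = -736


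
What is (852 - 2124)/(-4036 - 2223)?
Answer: 1272/6259 ≈ 0.20323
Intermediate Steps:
(852 - 2124)/(-4036 - 2223) = -1272/(-6259) = -1272*(-1/6259) = 1272/6259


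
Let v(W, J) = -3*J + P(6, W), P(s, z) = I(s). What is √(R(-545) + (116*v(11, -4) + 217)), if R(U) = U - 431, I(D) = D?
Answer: √1329 ≈ 36.455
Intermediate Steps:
R(U) = -431 + U
P(s, z) = s
v(W, J) = 6 - 3*J (v(W, J) = -3*J + 6 = 6 - 3*J)
√(R(-545) + (116*v(11, -4) + 217)) = √((-431 - 545) + (116*(6 - 3*(-4)) + 217)) = √(-976 + (116*(6 + 12) + 217)) = √(-976 + (116*18 + 217)) = √(-976 + (2088 + 217)) = √(-976 + 2305) = √1329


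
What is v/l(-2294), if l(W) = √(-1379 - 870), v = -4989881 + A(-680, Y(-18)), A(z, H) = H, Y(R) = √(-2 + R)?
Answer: 2*√11245/2249 + 383837*I*√2249/173 ≈ 0.094302 + 1.0522e+5*I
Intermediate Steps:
v = -4989881 + 2*I*√5 (v = -4989881 + √(-2 - 18) = -4989881 + √(-20) = -4989881 + 2*I*√5 ≈ -4.9899e+6 + 4.4721*I)
l(W) = I*√2249 (l(W) = √(-2249) = I*√2249)
v/l(-2294) = (-4989881 + 2*I*√5)/((I*√2249)) = (-4989881 + 2*I*√5)*(-I*√2249/2249) = -I*√2249*(-4989881 + 2*I*√5)/2249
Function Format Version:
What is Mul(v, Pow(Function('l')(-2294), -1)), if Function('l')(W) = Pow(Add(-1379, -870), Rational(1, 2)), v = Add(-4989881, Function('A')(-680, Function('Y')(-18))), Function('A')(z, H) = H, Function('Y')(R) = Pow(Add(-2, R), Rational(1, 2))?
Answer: Add(Mul(Rational(2, 2249), Pow(11245, Rational(1, 2))), Mul(Rational(383837, 173), I, Pow(2249, Rational(1, 2)))) ≈ Add(0.094302, Mul(1.0522e+5, I))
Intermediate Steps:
v = Add(-4989881, Mul(2, I, Pow(5, Rational(1, 2)))) (v = Add(-4989881, Pow(Add(-2, -18), Rational(1, 2))) = Add(-4989881, Pow(-20, Rational(1, 2))) = Add(-4989881, Mul(2, I, Pow(5, Rational(1, 2)))) ≈ Add(-4.9899e+6, Mul(4.4721, I)))
Function('l')(W) = Mul(I, Pow(2249, Rational(1, 2))) (Function('l')(W) = Pow(-2249, Rational(1, 2)) = Mul(I, Pow(2249, Rational(1, 2))))
Mul(v, Pow(Function('l')(-2294), -1)) = Mul(Add(-4989881, Mul(2, I, Pow(5, Rational(1, 2)))), Pow(Mul(I, Pow(2249, Rational(1, 2))), -1)) = Mul(Add(-4989881, Mul(2, I, Pow(5, Rational(1, 2)))), Mul(Rational(-1, 2249), I, Pow(2249, Rational(1, 2)))) = Mul(Rational(-1, 2249), I, Pow(2249, Rational(1, 2)), Add(-4989881, Mul(2, I, Pow(5, Rational(1, 2)))))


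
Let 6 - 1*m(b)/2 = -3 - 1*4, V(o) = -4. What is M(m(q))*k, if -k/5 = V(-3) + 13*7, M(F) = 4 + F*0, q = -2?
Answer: -1740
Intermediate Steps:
m(b) = 26 (m(b) = 12 - 2*(-3 - 1*4) = 12 - 2*(-3 - 4) = 12 - 2*(-7) = 12 + 14 = 26)
M(F) = 4 (M(F) = 4 + 0 = 4)
k = -435 (k = -5*(-4 + 13*7) = -5*(-4 + 91) = -5*87 = -435)
M(m(q))*k = 4*(-435) = -1740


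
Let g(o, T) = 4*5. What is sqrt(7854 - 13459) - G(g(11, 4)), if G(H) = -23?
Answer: 23 + I*sqrt(5605) ≈ 23.0 + 74.867*I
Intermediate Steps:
g(o, T) = 20
sqrt(7854 - 13459) - G(g(11, 4)) = sqrt(7854 - 13459) - 1*(-23) = sqrt(-5605) + 23 = I*sqrt(5605) + 23 = 23 + I*sqrt(5605)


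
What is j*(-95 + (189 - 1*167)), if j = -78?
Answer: 5694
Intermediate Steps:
j*(-95 + (189 - 1*167)) = -78*(-95 + (189 - 1*167)) = -78*(-95 + (189 - 167)) = -78*(-95 + 22) = -78*(-73) = 5694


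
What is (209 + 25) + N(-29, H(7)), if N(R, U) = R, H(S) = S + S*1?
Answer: 205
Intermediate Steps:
H(S) = 2*S (H(S) = S + S = 2*S)
(209 + 25) + N(-29, H(7)) = (209 + 25) - 29 = 234 - 29 = 205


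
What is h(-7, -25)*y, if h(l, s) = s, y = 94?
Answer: -2350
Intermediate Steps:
h(-7, -25)*y = -25*94 = -2350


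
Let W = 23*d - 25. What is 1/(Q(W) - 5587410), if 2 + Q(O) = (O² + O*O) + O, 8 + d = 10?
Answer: -1/5586509 ≈ -1.7900e-7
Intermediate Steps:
d = 2 (d = -8 + 10 = 2)
W = 21 (W = 23*2 - 25 = 46 - 25 = 21)
Q(O) = -2 + O + 2*O² (Q(O) = -2 + ((O² + O*O) + O) = -2 + ((O² + O²) + O) = -2 + (2*O² + O) = -2 + (O + 2*O²) = -2 + O + 2*O²)
1/(Q(W) - 5587410) = 1/((-2 + 21 + 2*21²) - 5587410) = 1/((-2 + 21 + 2*441) - 5587410) = 1/((-2 + 21 + 882) - 5587410) = 1/(901 - 5587410) = 1/(-5586509) = -1/5586509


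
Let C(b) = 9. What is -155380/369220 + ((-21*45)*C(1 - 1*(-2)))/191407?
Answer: -1644051788/3533564627 ≈ -0.46527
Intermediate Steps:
-155380/369220 + ((-21*45)*C(1 - 1*(-2)))/191407 = -155380/369220 + (-21*45*9)/191407 = -155380*1/369220 - 945*9*(1/191407) = -7769/18461 - 8505*1/191407 = -7769/18461 - 8505/191407 = -1644051788/3533564627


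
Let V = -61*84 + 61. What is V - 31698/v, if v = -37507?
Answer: -189866243/37507 ≈ -5062.2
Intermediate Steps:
V = -5063 (V = -5124 + 61 = -5063)
V - 31698/v = -5063 - 31698/(-37507) = -5063 - 31698*(-1)/37507 = -5063 - 1*(-31698/37507) = -5063 + 31698/37507 = -189866243/37507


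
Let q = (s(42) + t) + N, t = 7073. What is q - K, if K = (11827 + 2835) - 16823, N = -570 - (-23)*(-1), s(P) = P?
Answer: 8683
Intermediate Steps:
N = -593 (N = -570 - 1*23 = -570 - 23 = -593)
K = -2161 (K = 14662 - 16823 = -2161)
q = 6522 (q = (42 + 7073) - 593 = 7115 - 593 = 6522)
q - K = 6522 - 1*(-2161) = 6522 + 2161 = 8683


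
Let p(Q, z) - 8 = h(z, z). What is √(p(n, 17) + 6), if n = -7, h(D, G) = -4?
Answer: √10 ≈ 3.1623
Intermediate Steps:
p(Q, z) = 4 (p(Q, z) = 8 - 4 = 4)
√(p(n, 17) + 6) = √(4 + 6) = √10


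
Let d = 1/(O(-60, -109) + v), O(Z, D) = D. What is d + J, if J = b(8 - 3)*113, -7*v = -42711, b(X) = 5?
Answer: 23700627/41948 ≈ 565.00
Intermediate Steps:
v = 42711/7 (v = -⅐*(-42711) = 42711/7 ≈ 6101.6)
d = 7/41948 (d = 1/(-109 + 42711/7) = 1/(41948/7) = 7/41948 ≈ 0.00016687)
J = 565 (J = 5*113 = 565)
d + J = 7/41948 + 565 = 23700627/41948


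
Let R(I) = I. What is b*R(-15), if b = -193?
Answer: 2895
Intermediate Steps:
b*R(-15) = -193*(-15) = 2895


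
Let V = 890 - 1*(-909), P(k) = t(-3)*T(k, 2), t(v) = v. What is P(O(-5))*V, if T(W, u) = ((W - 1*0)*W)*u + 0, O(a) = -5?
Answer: -269850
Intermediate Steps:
T(W, u) = u*W² (T(W, u) = ((W + 0)*W)*u + 0 = (W*W)*u + 0 = W²*u + 0 = u*W² + 0 = u*W²)
P(k) = -6*k²
V = 1799 (V = 890 + 909 = 1799)
P(O(-5))*V = -6*(-5)²*1799 = -6*25*1799 = -150*1799 = -269850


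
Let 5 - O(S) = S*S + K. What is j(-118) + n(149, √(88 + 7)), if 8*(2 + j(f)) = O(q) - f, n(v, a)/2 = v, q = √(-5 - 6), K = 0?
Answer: 1251/4 ≈ 312.75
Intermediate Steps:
q = I*√11 (q = √(-11) = I*√11 ≈ 3.3166*I)
O(S) = 5 - S² (O(S) = 5 - (S*S + 0) = 5 - (S² + 0) = 5 - S²)
n(v, a) = 2*v
j(f) = -f/8 (j(f) = -2 + ((5 - (I*√11)²) - f)/8 = -2 + ((5 - 1*(-11)) - f)/8 = -2 + ((5 + 11) - f)/8 = -2 + (16 - f)/8 = -2 + (2 - f/8) = -f/8)
j(-118) + n(149, √(88 + 7)) = -⅛*(-118) + 2*149 = 59/4 + 298 = 1251/4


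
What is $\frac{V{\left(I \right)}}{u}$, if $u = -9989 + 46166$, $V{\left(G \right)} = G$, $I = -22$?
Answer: $- \frac{22}{36177} \approx -0.00060812$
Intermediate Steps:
$u = 36177$
$\frac{V{\left(I \right)}}{u} = - \frac{22}{36177}$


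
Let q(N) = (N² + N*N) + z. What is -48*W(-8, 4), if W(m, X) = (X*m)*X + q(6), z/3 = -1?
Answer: 2832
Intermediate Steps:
z = -3 (z = 3*(-1) = -3)
q(N) = -3 + 2*N² (q(N) = (N² + N*N) - 3 = (N² + N²) - 3 = 2*N² - 3 = -3 + 2*N²)
W(m, X) = 69 + m*X² (W(m, X) = (X*m)*X + (-3 + 2*6²) = m*X² + (-3 + 2*36) = m*X² + (-3 + 72) = m*X² + 69 = 69 + m*X²)
-48*W(-8, 4) = -48*(69 - 8*4²) = -48*(69 - 8*16) = -48*(69 - 128) = -48*(-59) = 2832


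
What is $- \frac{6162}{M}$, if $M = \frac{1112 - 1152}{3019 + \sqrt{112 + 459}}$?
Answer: $\frac{9301539}{20} + \frac{3081 \sqrt{571}}{20} \approx 4.6876 \cdot 10^{5}$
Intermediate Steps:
$M = - \frac{40}{3019 + \sqrt{571}} \approx -0.013145$
$- \frac{6162}{M} = - \frac{6162}{- \frac{12076}{911379} + \frac{4 \sqrt{571}}{911379}}$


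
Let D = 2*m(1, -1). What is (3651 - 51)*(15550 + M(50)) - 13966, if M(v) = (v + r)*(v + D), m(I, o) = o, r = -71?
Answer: 52337234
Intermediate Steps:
D = -2 (D = 2*(-1) = -2)
M(v) = (-71 + v)*(-2 + v) (M(v) = (v - 71)*(v - 2) = (-71 + v)*(-2 + v))
(3651 - 51)*(15550 + M(50)) - 13966 = (3651 - 51)*(15550 + (142 + 50**2 - 73*50)) - 13966 = 3600*(15550 + (142 + 2500 - 3650)) - 13966 = 3600*(15550 - 1008) - 13966 = 3600*14542 - 13966 = 52351200 - 13966 = 52337234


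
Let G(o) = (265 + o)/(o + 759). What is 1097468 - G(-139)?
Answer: 340215017/310 ≈ 1.0975e+6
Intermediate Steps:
G(o) = (265 + o)/(759 + o)
1097468 - G(-139) = 1097468 - (265 - 139)/(759 - 139) = 1097468 - 126/620 = 1097468 - 1*63/310 = 1097468 - 63/310 = 340215017/310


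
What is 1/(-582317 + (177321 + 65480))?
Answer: -1/339516 ≈ -2.9454e-6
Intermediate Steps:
1/(-582317 + (177321 + 65480)) = 1/(-582317 + 242801) = 1/(-339516) = -1/339516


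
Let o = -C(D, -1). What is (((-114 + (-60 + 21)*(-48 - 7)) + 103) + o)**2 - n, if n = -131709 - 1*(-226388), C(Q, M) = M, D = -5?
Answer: 4463546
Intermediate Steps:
o = 1 (o = -1*(-1) = 1)
n = 94679 (n = -131709 + 226388 = 94679)
(((-114 + (-60 + 21)*(-48 - 7)) + 103) + o)**2 - n = (((-114 + (-60 + 21)*(-48 - 7)) + 103) + 1)**2 - 1*94679 = (((-114 - 39*(-55)) + 103) + 1)**2 - 94679 = (((-114 + 2145) + 103) + 1)**2 - 94679 = ((2031 + 103) + 1)**2 - 94679 = (2134 + 1)**2 - 94679 = 2135**2 - 94679 = 4558225 - 94679 = 4463546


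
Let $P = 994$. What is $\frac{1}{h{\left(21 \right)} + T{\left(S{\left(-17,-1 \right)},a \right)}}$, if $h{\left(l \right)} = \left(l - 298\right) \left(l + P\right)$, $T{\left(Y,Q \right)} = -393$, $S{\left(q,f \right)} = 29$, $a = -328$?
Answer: $- \frac{1}{281548} \approx -3.5518 \cdot 10^{-6}$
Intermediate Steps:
$h{\left(l \right)} = \left(-298 + l\right) \left(994 + l\right)$ ($h{\left(l \right)} = \left(l - 298\right) \left(l + 994\right) = \left(-298 + l\right) \left(994 + l\right)$)
$\frac{1}{h{\left(21 \right)} + T{\left(S{\left(-17,-1 \right)},a \right)}} = \frac{1}{\left(-296212 + 21^{2} + 696 \cdot 21\right) - 393} = \frac{1}{\left(-296212 + 441 + 14616\right) - 393} = \frac{1}{-281155 - 393} = \frac{1}{-281548} = - \frac{1}{281548}$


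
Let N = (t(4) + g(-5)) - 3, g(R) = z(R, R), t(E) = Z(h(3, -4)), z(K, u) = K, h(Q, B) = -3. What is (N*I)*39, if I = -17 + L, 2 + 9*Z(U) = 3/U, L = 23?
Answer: -1950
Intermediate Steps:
Z(U) = -2/9 + 1/(3*U) (Z(U) = -2/9 + (3/U)/9 = -2/9 + 1/(3*U))
t(E) = -⅓ (t(E) = (⅑)*(3 - 2*(-3))/(-3) = (⅑)*(-⅓)*(3 + 6) = (⅑)*(-⅓)*9 = -⅓)
g(R) = R
I = 6 (I = -17 + 23 = 6)
N = -25/3 (N = (-⅓ - 5) - 3 = -16/3 - 3 = -25/3 ≈ -8.3333)
(N*I)*39 = -25/3*6*39 = -50*39 = -1950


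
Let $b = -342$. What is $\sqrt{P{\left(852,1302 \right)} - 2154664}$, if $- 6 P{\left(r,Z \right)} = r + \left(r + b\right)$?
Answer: $i \sqrt{2154891} \approx 1468.0 i$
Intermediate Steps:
$P{\left(r,Z \right)} = 57 - \frac{r}{3}$ ($P{\left(r,Z \right)} = - \frac{r + \left(r - 342\right)}{6} = - \frac{r + \left(-342 + r\right)}{6} = - \frac{-342 + 2 r}{6} = 57 - \frac{r}{3}$)
$\sqrt{P{\left(852,1302 \right)} - 2154664} = \sqrt{\left(57 - 284\right) - 2154664} = \sqrt{-227 - 2154664} = \sqrt{-2154891} = i \sqrt{2154891}$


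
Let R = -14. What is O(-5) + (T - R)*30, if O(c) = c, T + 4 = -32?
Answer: -665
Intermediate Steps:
T = -36 (T = -4 - 32 = -36)
O(-5) + (T - R)*30 = -5 + (-36 - 1*(-14))*30 = -5 + (-36 + 14)*30 = -5 - 22*30 = -5 - 660 = -665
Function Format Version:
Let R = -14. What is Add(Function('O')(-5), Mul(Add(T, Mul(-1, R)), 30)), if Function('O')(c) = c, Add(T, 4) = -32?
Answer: -665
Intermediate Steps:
T = -36 (T = Add(-4, -32) = -36)
Add(Function('O')(-5), Mul(Add(T, Mul(-1, R)), 30)) = Add(-5, Mul(Add(-36, Mul(-1, -14)), 30)) = Add(-5, Mul(Add(-36, 14), 30)) = Add(-5, Mul(-22, 30)) = Add(-5, -660) = -665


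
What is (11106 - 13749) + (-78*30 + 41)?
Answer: -4942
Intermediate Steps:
(11106 - 13749) + (-78*30 + 41) = -2643 + (-2340 + 41) = -2643 - 2299 = -4942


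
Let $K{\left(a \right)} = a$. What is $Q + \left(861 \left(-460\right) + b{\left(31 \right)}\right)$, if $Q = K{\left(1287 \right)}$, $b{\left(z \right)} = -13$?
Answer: $-394786$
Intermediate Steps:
$Q = 1287$
$Q + \left(861 \left(-460\right) + b{\left(31 \right)}\right) = 1287 + \left(861 \left(-460\right) - 13\right) = 1287 - 396073 = -394786$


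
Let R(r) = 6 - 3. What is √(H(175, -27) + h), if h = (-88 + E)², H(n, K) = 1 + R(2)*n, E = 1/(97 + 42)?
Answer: √159760207/139 ≈ 90.933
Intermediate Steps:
E = 1/139 ≈ 0.0071942
R(r) = 3
H(n, K) = 1 + 3*n
h = 149597361/19321 (h = (-88 + 1/139)² = (-12231/139)² = 149597361/19321 ≈ 7742.7)
√(H(175, -27) + h) = √((1 + 3*175) + 149597361/19321) = √((1 + 525) + 149597361/19321) = √(526 + 149597361/19321) = √(159760207/19321) = √159760207/139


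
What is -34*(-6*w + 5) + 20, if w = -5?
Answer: -1170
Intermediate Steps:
-34*(-6*w + 5) + 20 = -34*(-6*(-5) + 5) + 20 = -34*(30 + 5) + 20 = -34*35 + 20 = -1190 + 20 = -1170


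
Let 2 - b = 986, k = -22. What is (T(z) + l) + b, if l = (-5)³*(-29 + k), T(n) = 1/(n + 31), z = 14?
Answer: 242596/45 ≈ 5391.0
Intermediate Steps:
b = -984 (b = 2 - 1*986 = 2 - 986 = -984)
T(n) = 1/(31 + n)
l = 6375 (l = (-5)³*(-29 - 22) = -125*(-51) = 6375)
(T(z) + l) + b = (1/(31 + 14) + 6375) - 984 = (1/45 + 6375) - 984 = 286876/45 - 984 = 242596/45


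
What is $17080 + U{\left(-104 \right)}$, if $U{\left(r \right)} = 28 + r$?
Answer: $17004$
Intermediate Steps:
$17080 + U{\left(-104 \right)} = 17080 + \left(28 - 104\right) = 17080 - 76 = 17004$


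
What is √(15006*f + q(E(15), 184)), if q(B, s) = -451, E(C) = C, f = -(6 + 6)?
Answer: I*√180523 ≈ 424.88*I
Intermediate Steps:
f = -12 (f = -1*12 = -12)
√(15006*f + q(E(15), 184)) = √(15006*(-12) - 451) = √(-180072 - 451) = √(-180523) = I*√180523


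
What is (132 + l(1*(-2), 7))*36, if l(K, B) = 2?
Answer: 4824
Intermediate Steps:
(132 + l(1*(-2), 7))*36 = (132 + 2)*36 = 134*36 = 4824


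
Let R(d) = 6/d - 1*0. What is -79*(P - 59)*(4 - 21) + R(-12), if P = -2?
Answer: -163847/2 ≈ -81924.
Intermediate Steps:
R(d) = 6/d (R(d) = 6/d + 0 = 6/d)
-79*(P - 59)*(4 - 21) + R(-12) = -79*(-2 - 59)*(4 - 21) + 6/(-12) = -(-4819)*(-17) + 6*(-1/12) = -79*1037 - ½ = -81923 - ½ = -163847/2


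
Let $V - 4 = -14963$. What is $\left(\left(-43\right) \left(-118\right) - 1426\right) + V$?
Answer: $-11311$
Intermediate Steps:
$V = -14959$ ($V = 4 - 14963 = -14959$)
$\left(\left(-43\right) \left(-118\right) - 1426\right) + V = \left(\left(-43\right) \left(-118\right) - 1426\right) - 14959 = \left(5074 - 1426\right) - 14959 = 3648 - 14959 = -11311$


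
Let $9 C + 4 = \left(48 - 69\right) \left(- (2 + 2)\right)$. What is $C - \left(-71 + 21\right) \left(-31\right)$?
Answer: $- \frac{13870}{9} \approx -1541.1$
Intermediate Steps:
$C = \frac{80}{9}$ ($C = - \frac{4}{9} + \frac{\left(48 - 69\right) \left(- (2 + 2)\right)}{9} = - \frac{4}{9} + \frac{\left(-21\right) \left(\left(-1\right) 4\right)}{9} = - \frac{4}{9} + \frac{\left(-21\right) \left(-4\right)}{9} = - \frac{4}{9} + \frac{1}{9} \cdot 84 = - \frac{4}{9} + \frac{28}{3} = \frac{80}{9} \approx 8.8889$)
$C - \left(-71 + 21\right) \left(-31\right) = \frac{80}{9} - \left(-71 + 21\right) \left(-31\right) = \frac{80}{9} - \left(-50\right) \left(-31\right) = \frac{80}{9} - 1550 = - \frac{13870}{9}$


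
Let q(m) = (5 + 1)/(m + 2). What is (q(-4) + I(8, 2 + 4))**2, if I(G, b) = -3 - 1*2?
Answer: 64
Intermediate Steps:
I(G, b) = -5 (I(G, b) = -3 - 2 = -5)
q(m) = 6/(2 + m)
(q(-4) + I(8, 2 + 4))**2 = (6/(2 - 4) - 5)**2 = (6/(-2) - 5)**2 = (6*(-1/2) - 5)**2 = (-3 - 5)**2 = (-8)**2 = 64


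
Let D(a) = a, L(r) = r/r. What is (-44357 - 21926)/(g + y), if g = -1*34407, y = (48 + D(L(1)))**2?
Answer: 66283/32006 ≈ 2.0710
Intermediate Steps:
L(r) = 1
y = 2401 (y = (48 + 1)**2 = 49**2 = 2401)
g = -34407
(-44357 - 21926)/(g + y) = (-44357 - 21926)/(-34407 + 2401) = -66283/(-32006) = -66283*(-1/32006) = 66283/32006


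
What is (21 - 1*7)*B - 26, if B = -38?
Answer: -558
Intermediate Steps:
(21 - 1*7)*B - 26 = (21 - 1*7)*(-38) - 26 = (21 - 7)*(-38) - 26 = 14*(-38) - 26 = -532 - 26 = -558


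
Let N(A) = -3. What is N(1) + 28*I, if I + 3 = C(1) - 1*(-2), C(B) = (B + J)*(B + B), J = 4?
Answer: 249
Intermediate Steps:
C(B) = 2*B*(4 + B) (C(B) = (B + 4)*(B + B) = (4 + B)*(2*B) = 2*B*(4 + B))
I = 9 (I = -3 + (2*1*(4 + 1) - 1*(-2)) = -3 + (2*1*5 + 2) = -3 + (10 + 2) = -3 + 12 = 9)
N(1) + 28*I = -3 + 28*9 = -3 + 252 = 249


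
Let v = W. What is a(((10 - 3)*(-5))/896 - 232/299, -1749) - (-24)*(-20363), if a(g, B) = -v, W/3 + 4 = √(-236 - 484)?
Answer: -488700 - 36*I*√5 ≈ -4.887e+5 - 80.498*I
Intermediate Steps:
W = -12 + 36*I*√5 (W = -12 + 3*√(-236 - 484) = -12 + 3*√(-720) = -12 + 3*(12*I*√5) = -12 + 36*I*√5 ≈ -12.0 + 80.498*I)
v = -12 + 36*I*√5 ≈ -12.0 + 80.498*I
a(g, B) = 12 - 36*I*√5 (a(g, B) = -(-12 + 36*I*√5) = 12 - 36*I*√5)
a(((10 - 3)*(-5))/896 - 232/299, -1749) - (-24)*(-20363) = (12 - 36*I*√5) - (-24)*(-20363) = (12 - 36*I*√5) - 1*488712 = (12 - 36*I*√5) - 488712 = -488700 - 36*I*√5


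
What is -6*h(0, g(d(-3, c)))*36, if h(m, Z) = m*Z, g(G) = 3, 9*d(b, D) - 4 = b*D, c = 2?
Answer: 0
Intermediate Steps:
d(b, D) = 4/9 + D*b/9 (d(b, D) = 4/9 + (b*D)/9 = 4/9 + (D*b)/9 = 4/9 + D*b/9)
h(m, Z) = Z*m
-6*h(0, g(d(-3, c)))*36 = -18*0*36 = -6*0*36 = 0*36 = 0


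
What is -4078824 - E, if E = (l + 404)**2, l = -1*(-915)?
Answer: -5818585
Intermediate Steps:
l = 915
E = 1739761 (E = (915 + 404)**2 = 1319**2 = 1739761)
-4078824 - E = -4078824 - 1*1739761 = -4078824 - 1739761 = -5818585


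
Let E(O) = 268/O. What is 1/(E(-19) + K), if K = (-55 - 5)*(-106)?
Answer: 19/120572 ≈ 0.00015758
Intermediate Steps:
K = 6360 (K = -60*(-106) = 6360)
1/(E(-19) + K) = 1/(268/(-19) + 6360) = 1/(268*(-1/19) + 6360) = 1/(-268/19 + 6360) = 1/(120572/19) = 19/120572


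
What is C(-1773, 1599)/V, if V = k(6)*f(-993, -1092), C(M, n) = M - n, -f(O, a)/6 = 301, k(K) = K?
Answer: 281/903 ≈ 0.31118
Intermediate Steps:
f(O, a) = -1806 (f(O, a) = -6*301 = -1806)
V = -10836 (V = 6*(-1806) = -10836)
C(-1773, 1599)/V = (-1773 - 1*1599)/(-10836) = (-1773 - 1599)*(-1/10836) = -3372*(-1/10836) = 281/903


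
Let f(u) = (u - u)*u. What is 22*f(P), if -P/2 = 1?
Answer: 0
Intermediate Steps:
P = -2 (P = -2*1 = -2)
f(u) = 0 (f(u) = 0*u = 0)
22*f(P) = 22*0 = 0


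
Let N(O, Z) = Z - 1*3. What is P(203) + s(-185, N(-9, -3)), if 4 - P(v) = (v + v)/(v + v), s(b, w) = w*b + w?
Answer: 1107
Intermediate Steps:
N(O, Z) = -3 + Z (N(O, Z) = Z - 3 = -3 + Z)
s(b, w) = w + b*w (s(b, w) = b*w + w = w + b*w)
P(v) = 3 (P(v) = 4 - (v + v)/(v + v) = 4 - 2*v/(2*v) = 4 - 2*v*1/(2*v) = 4 - 1*1 = 4 - 1 = 3)
P(203) + s(-185, N(-9, -3)) = 3 + (-3 - 3)*(1 - 185) = 3 - 6*(-184) = 3 + 1104 = 1107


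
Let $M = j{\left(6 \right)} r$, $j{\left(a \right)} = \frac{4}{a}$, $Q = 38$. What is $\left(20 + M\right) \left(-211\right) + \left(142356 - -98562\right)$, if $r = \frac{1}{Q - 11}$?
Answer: $\frac{19172116}{81} \approx 2.3669 \cdot 10^{5}$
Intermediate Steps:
$r = \frac{1}{27}$ ($r = \frac{1}{38 - 11} = \frac{1}{27} \approx 0.037037$)
$M = \frac{2}{81}$ ($M = \frac{4}{6} \cdot \frac{1}{27} = 4 \cdot \frac{1}{6} \cdot \frac{1}{27} = \frac{2}{3} \cdot \frac{1}{27} = \frac{2}{81} \approx 0.024691$)
$\left(20 + M\right) \left(-211\right) + \left(142356 - -98562\right) = \left(20 + \frac{2}{81}\right) \left(-211\right) + \left(142356 - -98562\right) = \frac{1622}{81} \left(-211\right) + \left(142356 + 98562\right) = - \frac{342242}{81} + 240918 = \frac{19172116}{81}$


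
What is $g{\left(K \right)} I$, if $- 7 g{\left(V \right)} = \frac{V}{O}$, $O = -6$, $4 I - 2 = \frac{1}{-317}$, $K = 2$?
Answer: $\frac{211}{8876} \approx 0.023772$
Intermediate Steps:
$I = \frac{633}{1268}$ ($I = \frac{1}{2} + \frac{1}{4 \left(-317\right)} = \frac{1}{2} + \frac{1}{4} \left(- \frac{1}{317}\right) = \frac{1}{2} - \frac{1}{1268} = \frac{633}{1268} \approx 0.49921$)
$g{\left(V \right)} = \frac{V}{42}$ ($g{\left(V \right)} = - \frac{V \frac{1}{-6}}{7} = - \frac{V \left(- \frac{1}{6}\right)}{7} = - \frac{\left(- \frac{1}{6}\right) V}{7} = \frac{V}{42}$)
$g{\left(K \right)} I = \frac{1}{42} \cdot 2 \cdot \frac{633}{1268} = \frac{1}{21} \cdot \frac{633}{1268} = \frac{211}{8876}$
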